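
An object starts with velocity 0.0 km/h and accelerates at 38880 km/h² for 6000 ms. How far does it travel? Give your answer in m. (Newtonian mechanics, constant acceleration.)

v₀ = 0.0 km/h × 0.2777777777777778 = 0.0 m/s
a = 38880 km/h² × 7.716049382716049e-05 = 3.0 m/s²
t = 6000 ms × 0.001 = 6.0 s
d = v₀ × t + ½ × a × t² = 0.0 × 6.0 + 0.5 × 3.0 × 6.0² = 54.0 m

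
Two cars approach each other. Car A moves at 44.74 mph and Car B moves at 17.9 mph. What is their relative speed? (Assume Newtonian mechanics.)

v_rel = v_A + v_B = 44.74 + 17.9 = 62.64 mph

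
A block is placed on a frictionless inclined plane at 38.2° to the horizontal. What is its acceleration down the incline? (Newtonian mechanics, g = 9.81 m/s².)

a = g sin(θ) = 9.81 × sin(38.2°) = 9.81 × 0.6184 = 6.07 m/s²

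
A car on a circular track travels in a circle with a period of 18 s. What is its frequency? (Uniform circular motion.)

f = 1/T = 1/18 = 0.0556 Hz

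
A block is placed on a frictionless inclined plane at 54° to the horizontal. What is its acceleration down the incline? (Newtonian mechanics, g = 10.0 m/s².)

a = g sin(θ) = 10.0 × sin(54°) = 10.0 × 0.809 = 8.09 m/s²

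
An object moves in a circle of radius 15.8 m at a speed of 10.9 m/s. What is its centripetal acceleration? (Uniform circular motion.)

a_c = v²/r = 10.9²/15.8 = 118.81/15.8 = 7.52 m/s²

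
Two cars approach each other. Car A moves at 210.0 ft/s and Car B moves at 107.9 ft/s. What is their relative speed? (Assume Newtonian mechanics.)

v_rel = v_A + v_B = 210.0 + 107.9 = 317.9 ft/s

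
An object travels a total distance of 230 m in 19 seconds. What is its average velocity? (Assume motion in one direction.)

v_avg = Δd / Δt = 230 / 19 = 12.11 m/s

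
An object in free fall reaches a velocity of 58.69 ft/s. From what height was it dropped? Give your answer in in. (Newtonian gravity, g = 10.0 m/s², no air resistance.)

v = 58.69 ft/s × 0.3048 = 17.8887 m/s
h = v² / (2g) = 17.8887² / (2 × 10.0) = 16.0003 m
h = 16.0003 m / 0.0254 = 629.9 in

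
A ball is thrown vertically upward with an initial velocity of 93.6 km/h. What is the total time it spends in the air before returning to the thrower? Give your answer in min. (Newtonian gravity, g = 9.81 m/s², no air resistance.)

v₀ = 93.6 km/h × 0.2777777777777778 = 26.0 m/s
t_total = 2 × v₀ / g = 2 × 26.0 / 9.81 = 5.30071 s
t_total = 5.30071 s / 60.0 = 0.08835 min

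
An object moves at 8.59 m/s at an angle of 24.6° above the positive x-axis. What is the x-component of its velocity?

vₓ = v cos(θ) = 8.59 × cos(24.6°) = 7.81 m/s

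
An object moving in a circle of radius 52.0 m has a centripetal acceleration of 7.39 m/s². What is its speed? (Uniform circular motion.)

v = √(a_c × r) = √(7.39 × 52.0) = 19.6 m/s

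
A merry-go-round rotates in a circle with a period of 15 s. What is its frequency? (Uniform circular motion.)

f = 1/T = 1/15 = 0.0667 Hz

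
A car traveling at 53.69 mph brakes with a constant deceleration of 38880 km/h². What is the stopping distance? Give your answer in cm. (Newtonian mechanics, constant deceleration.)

v₀ = 53.69 mph × 0.44704 = 24.0016 m/s
a = 38880 km/h² × 7.716049382716049e-05 = 3.0 m/s²
d = v₀² / (2a) = 24.0016² / (2 × 3.0) = 576.077 / 6.0 = 96.0128 m
d = 96.0128 m / 0.01 = 9601 cm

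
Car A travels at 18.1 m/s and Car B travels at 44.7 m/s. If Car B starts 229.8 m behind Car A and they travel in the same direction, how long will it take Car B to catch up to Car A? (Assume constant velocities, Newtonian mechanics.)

Relative speed: v_rel = 44.7 - 18.1 = 26.6 m/s
Time to catch: t = d₀/v_rel = 229.8/26.6 = 8.64 s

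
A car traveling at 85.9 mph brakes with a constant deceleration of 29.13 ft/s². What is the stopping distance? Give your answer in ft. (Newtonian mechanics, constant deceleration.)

v₀ = 85.9 mph × 0.44704 = 38.4007 m/s
a = 29.13 ft/s² × 0.3048 = 8.87882 m/s²
d = v₀² / (2a) = 38.4007² / (2 × 8.87882) = 1474.61 / 17.7576 = 83.0411 m
d = 83.0411 m / 0.3048 = 272.4 ft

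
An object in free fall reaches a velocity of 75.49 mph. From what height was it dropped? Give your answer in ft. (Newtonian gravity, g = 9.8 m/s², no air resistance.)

v = 75.49 mph × 0.44704 = 33.747 m/s
h = v² / (2g) = 33.747² / (2 × 9.8) = 58.1051 m
h = 58.1051 m / 0.3048 = 190.6 ft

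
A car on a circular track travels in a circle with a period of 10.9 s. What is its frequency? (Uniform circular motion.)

f = 1/T = 1/10.9 = 0.0917 Hz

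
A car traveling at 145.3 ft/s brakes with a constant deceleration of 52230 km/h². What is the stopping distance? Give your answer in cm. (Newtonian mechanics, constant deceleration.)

v₀ = 145.3 ft/s × 0.3048 = 44.2874 m/s
a = 52230 km/h² × 7.716049382716049e-05 = 4.03009 m/s²
d = v₀² / (2a) = 44.2874² / (2 × 4.03009) = 1961.37 / 8.06018 = 243.341 m
d = 243.341 m / 0.01 = 24330 cm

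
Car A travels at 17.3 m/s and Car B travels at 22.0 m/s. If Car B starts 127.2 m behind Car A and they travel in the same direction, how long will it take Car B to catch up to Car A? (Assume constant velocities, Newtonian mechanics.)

Relative speed: v_rel = 22.0 - 17.3 = 4.7 m/s
Time to catch: t = d₀/v_rel = 127.2/4.7 = 27.06 s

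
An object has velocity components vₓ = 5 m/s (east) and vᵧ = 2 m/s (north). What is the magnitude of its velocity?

|v| = √(vₓ² + vᵧ²) = √(5² + 2²) = √(29) = 5.39 m/s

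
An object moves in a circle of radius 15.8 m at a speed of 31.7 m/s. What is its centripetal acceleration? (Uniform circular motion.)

a_c = v²/r = 31.7²/15.8 = 1004.89/15.8 = 63.6 m/s²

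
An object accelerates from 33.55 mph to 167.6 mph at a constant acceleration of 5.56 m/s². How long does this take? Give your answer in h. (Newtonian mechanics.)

v₀ = 33.55 mph × 0.44704 = 14.9982 m/s
v = 167.6 mph × 0.44704 = 74.9239 m/s
t = (v - v₀) / a = (74.9239 - 14.9982) / 5.56 = 10.778 s
t = 10.778 s / 3600.0 = 0.002994 h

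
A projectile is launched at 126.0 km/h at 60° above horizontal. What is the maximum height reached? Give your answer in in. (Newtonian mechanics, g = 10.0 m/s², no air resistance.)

v₀ = 126.0 km/h × 0.2777777777777778 = 35.0 m/s
H = v₀² × sin²(θ) / (2g) = 35.0² × sin(60°)² / (2 × 10.0) = 1225.0 × 0.75 / 20.0 = 45.9375 m
H = 45.9375 m / 0.0254 = 1809 in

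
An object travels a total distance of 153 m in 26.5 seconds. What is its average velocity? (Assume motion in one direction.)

v_avg = Δd / Δt = 153 / 26.5 = 5.77 m/s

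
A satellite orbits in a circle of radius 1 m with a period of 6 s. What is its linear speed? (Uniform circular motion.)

v = 2πr/T = 2π×1/6 = 1.05 m/s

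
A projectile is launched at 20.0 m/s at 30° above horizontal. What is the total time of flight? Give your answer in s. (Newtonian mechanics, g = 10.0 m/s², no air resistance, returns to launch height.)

T = 2 × v₀ × sin(θ) / g = 2 × 20.0 × sin(30°) / 10.0 = 2 × 20.0 × 0.5 / 10.0 = 2.0 s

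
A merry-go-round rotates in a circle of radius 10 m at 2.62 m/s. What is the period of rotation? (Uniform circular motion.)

T = 2πr/v = 2π×10/2.62 = 23.98 s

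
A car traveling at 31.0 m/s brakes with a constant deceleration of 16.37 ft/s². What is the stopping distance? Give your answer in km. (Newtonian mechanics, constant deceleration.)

a = 16.37 ft/s² × 0.3048 = 4.98958 m/s²
d = v₀² / (2a) = 31.0² / (2 × 4.98958) = 961.0 / 9.97916 = 96.3007 m
d = 96.3007 m / 1000.0 = 0.0963 km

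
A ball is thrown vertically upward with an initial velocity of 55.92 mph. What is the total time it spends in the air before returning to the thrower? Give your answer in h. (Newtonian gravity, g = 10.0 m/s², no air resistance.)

v₀ = 55.92 mph × 0.44704 = 24.9985 m/s
t_total = 2 × v₀ / g = 2 × 24.9985 / 10.0 = 4.9997 s
t_total = 4.9997 s / 3600.0 = 0.001389 h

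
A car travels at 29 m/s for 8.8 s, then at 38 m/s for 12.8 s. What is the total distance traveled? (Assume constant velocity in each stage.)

d₁ = v₁t₁ = 29 × 8.8 = 255.2 m
d₂ = v₂t₂ = 38 × 12.8 = 486.4 m
d_total = 255.2 + 486.4 = 741.6 m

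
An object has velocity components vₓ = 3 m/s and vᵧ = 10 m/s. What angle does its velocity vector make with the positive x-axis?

θ = arctan(vᵧ/vₓ) = arctan(10/3) = 73.3°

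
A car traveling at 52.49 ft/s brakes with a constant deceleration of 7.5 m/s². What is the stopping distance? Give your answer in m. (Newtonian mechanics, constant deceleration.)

v₀ = 52.49 ft/s × 0.3048 = 15.999 m/s
d = v₀² / (2a) = 15.999² / (2 × 7.5) = 255.968 / 15.0 = 17.06 m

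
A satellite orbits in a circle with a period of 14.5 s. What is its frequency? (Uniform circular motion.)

f = 1/T = 1/14.5 = 0.069 Hz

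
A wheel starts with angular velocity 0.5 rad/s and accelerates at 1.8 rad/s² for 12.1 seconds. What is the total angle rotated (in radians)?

θ = ω₀t + ½αt² = 0.5×12.1 + ½×1.8×12.1² = 137.82 rad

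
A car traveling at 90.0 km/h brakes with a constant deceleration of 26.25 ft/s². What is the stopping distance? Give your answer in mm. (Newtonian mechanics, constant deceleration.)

v₀ = 90.0 km/h × 0.2777777777777778 = 25.0 m/s
a = 26.25 ft/s² × 0.3048 = 8.001 m/s²
d = v₀² / (2a) = 25.0² / (2 × 8.001) = 625.0 / 16.002 = 39.0576 m
d = 39.0576 m / 0.001 = 39060 mm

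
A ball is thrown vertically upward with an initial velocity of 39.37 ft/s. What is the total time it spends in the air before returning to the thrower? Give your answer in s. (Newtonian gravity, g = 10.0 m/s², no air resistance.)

v₀ = 39.37 ft/s × 0.3048 = 12.0 m/s
t_total = 2 × v₀ / g = 2 × 12.0 / 10.0 = 2.4 s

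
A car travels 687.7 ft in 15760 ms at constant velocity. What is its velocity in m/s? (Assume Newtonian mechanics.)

d = 687.7 ft × 0.3048 = 209.611 m
t = 15760 ms × 0.001 = 15.76 s
v = d / t = 209.611 / 15.76 = 13.3 m/s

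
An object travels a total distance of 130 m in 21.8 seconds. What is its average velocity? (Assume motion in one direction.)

v_avg = Δd / Δt = 130 / 21.8 = 5.96 m/s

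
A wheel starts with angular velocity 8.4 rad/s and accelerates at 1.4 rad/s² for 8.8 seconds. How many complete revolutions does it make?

θ = ω₀t + ½αt² = 8.4×8.8 + ½×1.4×8.8² = 128.128 rad
Total revolutions = θ/(2π) = 128.128/(2π) = 20.39
Complete revolutions = ⌊20.39⌋ = 20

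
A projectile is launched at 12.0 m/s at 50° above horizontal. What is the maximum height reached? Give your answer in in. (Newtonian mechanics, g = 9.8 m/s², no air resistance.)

H = v₀² × sin²(θ) / (2g) = 12.0² × sin(50°)² / (2 × 9.8) = 144.0 × 0.586824 / 19.6 = 4.31136 m
H = 4.31136 m / 0.0254 = 169.7 in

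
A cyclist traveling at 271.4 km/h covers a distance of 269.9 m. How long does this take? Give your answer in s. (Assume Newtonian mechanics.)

v = 271.4 km/h × 0.2777777777777778 = 75.3889 m/s
t = d / v = 269.9 / 75.3889 = 3.58 s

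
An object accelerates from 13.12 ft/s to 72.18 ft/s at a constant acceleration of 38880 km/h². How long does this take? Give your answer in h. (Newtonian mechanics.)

v₀ = 13.12 ft/s × 0.3048 = 3.99898 m/s
v = 72.18 ft/s × 0.3048 = 22.0005 m/s
a = 38880 km/h² × 7.716049382716049e-05 = 3.0 m/s²
t = (v - v₀) / a = (22.0005 - 3.99898) / 3.0 = 6.00051 s
t = 6.00051 s / 3600.0 = 0.001667 h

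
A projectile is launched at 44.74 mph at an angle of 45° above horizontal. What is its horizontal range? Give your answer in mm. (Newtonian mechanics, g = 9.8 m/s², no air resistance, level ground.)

v₀ = 44.74 mph × 0.44704 = 20.0006 m/s
R = v₀² × sin(2θ) / g = 20.0006² × sin(2 × 45°) / 9.8 = 400.024 × 1.0 / 9.8 = 40.8188 m
R = 40.8188 m / 0.001 = 40820 mm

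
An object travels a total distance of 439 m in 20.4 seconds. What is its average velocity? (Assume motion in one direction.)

v_avg = Δd / Δt = 439 / 20.4 = 21.52 m/s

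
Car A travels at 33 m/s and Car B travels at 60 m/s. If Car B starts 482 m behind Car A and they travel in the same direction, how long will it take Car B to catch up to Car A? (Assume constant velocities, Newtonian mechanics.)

Relative speed: v_rel = 60 - 33 = 27 m/s
Time to catch: t = d₀/v_rel = 482/27 = 17.85 s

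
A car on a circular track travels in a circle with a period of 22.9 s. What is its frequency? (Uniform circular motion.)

f = 1/T = 1/22.9 = 0.0437 Hz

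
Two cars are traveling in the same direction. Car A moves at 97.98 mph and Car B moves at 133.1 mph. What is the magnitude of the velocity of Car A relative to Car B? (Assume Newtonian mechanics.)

v_rel = |v_A - v_B| = |97.98 - 133.1| = 35.12 mph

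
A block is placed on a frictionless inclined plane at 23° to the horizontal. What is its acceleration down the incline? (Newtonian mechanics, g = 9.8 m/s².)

a = g sin(θ) = 9.8 × sin(23°) = 9.8 × 0.3907 = 3.83 m/s²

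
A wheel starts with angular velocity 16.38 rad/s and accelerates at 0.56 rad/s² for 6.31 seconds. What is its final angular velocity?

ω = ω₀ + αt = 16.38 + 0.56 × 6.31 = 19.91 rad/s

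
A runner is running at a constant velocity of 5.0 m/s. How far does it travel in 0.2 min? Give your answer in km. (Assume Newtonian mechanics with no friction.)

t = 0.2 min × 60.0 = 12.0 s
d = v × t = 5.0 × 12.0 = 60.0 m
d = 60.0 m / 1000.0 = 0.06 km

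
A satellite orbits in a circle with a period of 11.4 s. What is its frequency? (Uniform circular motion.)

f = 1/T = 1/11.4 = 0.0877 Hz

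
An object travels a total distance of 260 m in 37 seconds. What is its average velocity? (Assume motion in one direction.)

v_avg = Δd / Δt = 260 / 37 = 7.03 m/s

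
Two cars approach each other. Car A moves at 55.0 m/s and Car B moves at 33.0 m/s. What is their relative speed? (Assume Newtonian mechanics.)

v_rel = v_A + v_B = 55.0 + 33.0 = 88.0 m/s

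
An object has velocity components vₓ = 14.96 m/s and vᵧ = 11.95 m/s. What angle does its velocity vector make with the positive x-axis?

θ = arctan(vᵧ/vₓ) = arctan(11.95/14.96) = 38.62°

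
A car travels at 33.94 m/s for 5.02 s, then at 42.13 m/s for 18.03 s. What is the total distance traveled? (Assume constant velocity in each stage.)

d₁ = v₁t₁ = 33.94 × 5.02 = 170.3788 m
d₂ = v₂t₂ = 42.13 × 18.03 = 759.6039 m
d_total = 170.3788 + 759.6039 = 929.98 m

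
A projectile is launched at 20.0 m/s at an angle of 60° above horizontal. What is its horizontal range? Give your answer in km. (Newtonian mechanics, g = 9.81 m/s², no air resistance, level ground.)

R = v₀² × sin(2θ) / g = 20.0² × sin(2 × 60°) / 9.81 = 400.0 × 0.866025 / 9.81 = 35.3119 m
R = 35.3119 m / 1000.0 = 0.03531 km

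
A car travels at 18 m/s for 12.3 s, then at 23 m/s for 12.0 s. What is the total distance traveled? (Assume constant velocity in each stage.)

d₁ = v₁t₁ = 18 × 12.3 = 221.4 m
d₂ = v₂t₂ = 23 × 12.0 = 276.0 m
d_total = 221.4 + 276.0 = 497.4 m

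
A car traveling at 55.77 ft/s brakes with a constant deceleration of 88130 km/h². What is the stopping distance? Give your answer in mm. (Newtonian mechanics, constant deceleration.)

v₀ = 55.77 ft/s × 0.3048 = 16.9987 m/s
a = 88130 km/h² × 7.716049382716049e-05 = 6.80015 m/s²
d = v₀² / (2a) = 16.9987² / (2 × 6.80015) = 288.956 / 13.6003 = 21.2463 m
d = 21.2463 m / 0.001 = 21250 mm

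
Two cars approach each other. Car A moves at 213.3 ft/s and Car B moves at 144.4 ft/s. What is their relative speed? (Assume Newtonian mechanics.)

v_rel = v_A + v_B = 213.3 + 144.4 = 357.7 ft/s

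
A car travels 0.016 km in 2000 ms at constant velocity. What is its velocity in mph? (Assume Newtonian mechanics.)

d = 0.016 km × 1000.0 = 16.0 m
t = 2000 ms × 0.001 = 2.0 s
v = d / t = 16.0 / 2.0 = 8.0 m/s
v = 8.0 m/s / 0.44704 = 17.9 mph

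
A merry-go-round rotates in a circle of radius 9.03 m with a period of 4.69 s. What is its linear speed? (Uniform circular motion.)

v = 2πr/T = 2π×9.03/4.69 = 12.1 m/s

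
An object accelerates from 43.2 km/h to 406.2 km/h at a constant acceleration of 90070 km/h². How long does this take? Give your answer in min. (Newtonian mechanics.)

v₀ = 43.2 km/h × 0.2777777777777778 = 12.0 m/s
v = 406.2 km/h × 0.2777777777777778 = 112.833 m/s
a = 90070 km/h² × 7.716049382716049e-05 = 6.94985 m/s²
t = (v - v₀) / a = (112.833 - 12.0) / 6.94985 = 14.5087 s
t = 14.5087 s / 60.0 = 0.2418 min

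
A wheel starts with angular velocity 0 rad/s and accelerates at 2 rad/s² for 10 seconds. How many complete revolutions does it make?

θ = ω₀t + ½αt² = 0×10 + ½×2×10² = 100.0 rad
Total revolutions = θ/(2π) = 100.0/(2π) = 15.92
Complete revolutions = ⌊15.92⌋ = 15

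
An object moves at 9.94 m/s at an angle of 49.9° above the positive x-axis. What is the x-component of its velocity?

vₓ = v cos(θ) = 9.94 × cos(49.9°) = 6.4 m/s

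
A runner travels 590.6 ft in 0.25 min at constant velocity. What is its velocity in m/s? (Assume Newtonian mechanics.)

d = 590.6 ft × 0.3048 = 180.015 m
t = 0.25 min × 60.0 = 15.0 s
v = d / t = 180.015 / 15.0 = 12.0 m/s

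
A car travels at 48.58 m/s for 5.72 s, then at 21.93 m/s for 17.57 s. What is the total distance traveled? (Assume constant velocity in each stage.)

d₁ = v₁t₁ = 48.58 × 5.72 = 277.8776 m
d₂ = v₂t₂ = 21.93 × 17.57 = 385.3101 m
d_total = 277.8776 + 385.3101 = 663.19 m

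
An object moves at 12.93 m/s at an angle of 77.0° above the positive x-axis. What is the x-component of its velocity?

vₓ = v cos(θ) = 12.93 × cos(77.0°) = 2.91 m/s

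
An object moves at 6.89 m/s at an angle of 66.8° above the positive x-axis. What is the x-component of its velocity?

vₓ = v cos(θ) = 6.89 × cos(66.8°) = 2.71 m/s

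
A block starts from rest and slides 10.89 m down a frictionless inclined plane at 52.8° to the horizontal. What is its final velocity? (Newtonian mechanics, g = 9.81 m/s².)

a = g sin(θ) = 9.81 × sin(52.8°) = 7.814 m/s²
v = √(2ad) = √(2 × 7.814 × 10.89) = 13.05 m/s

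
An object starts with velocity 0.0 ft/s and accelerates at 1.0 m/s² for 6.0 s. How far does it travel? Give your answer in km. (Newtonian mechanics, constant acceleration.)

v₀ = 0.0 ft/s × 0.3048 = 0.0 m/s
d = v₀ × t + ½ × a × t² = 0.0 × 6.0 + 0.5 × 1.0 × 6.0² = 18.0 m
d = 18.0 m / 1000.0 = 0.018 km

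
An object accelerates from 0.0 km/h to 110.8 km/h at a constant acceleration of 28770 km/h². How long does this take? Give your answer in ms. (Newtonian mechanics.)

v₀ = 0.0 km/h × 0.2777777777777778 = 0.0 m/s
v = 110.8 km/h × 0.2777777777777778 = 30.7778 m/s
a = 28770 km/h² × 7.716049382716049e-05 = 2.21991 m/s²
t = (v - v₀) / a = (30.7778 - 0.0) / 2.21991 = 13.8644 s
t = 13.8644 s / 0.001 = 13860 ms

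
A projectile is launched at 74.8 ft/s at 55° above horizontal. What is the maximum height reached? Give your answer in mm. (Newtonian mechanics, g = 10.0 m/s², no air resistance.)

v₀ = 74.8 ft/s × 0.3048 = 22.799 m/s
H = v₀² × sin²(θ) / (2g) = 22.799² × sin(55°)² / (2 × 10.0) = 519.794 × 0.67101 / 20.0 = 17.4393 m
H = 17.4393 m / 0.001 = 17440 mm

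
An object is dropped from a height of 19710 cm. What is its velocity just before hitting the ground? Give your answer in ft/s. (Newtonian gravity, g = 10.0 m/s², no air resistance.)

h = 19710 cm × 0.01 = 197.1 m
v = √(2gh) = √(2 × 10.0 × 197.1) = 62.7853 m/s
v = 62.7853 m/s / 0.3048 = 206.0 ft/s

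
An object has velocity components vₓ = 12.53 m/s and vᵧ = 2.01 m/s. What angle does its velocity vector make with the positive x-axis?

θ = arctan(vᵧ/vₓ) = arctan(2.01/12.53) = 9.11°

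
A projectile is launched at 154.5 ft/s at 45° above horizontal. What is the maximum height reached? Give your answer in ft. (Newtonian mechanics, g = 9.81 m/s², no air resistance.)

v₀ = 154.5 ft/s × 0.3048 = 47.0916 m/s
H = v₀² × sin²(θ) / (2g) = 47.0916² × sin(45°)² / (2 × 9.81) = 2217.62 × 0.5 / 19.62 = 56.5143 m
H = 56.5143 m / 0.3048 = 185.4 ft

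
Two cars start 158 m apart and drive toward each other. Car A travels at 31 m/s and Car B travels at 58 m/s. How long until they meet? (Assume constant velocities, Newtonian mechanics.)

Combined speed: v_combined = 31 + 58 = 89 m/s
Time to meet: t = d/v_combined = 158/89 = 1.78 s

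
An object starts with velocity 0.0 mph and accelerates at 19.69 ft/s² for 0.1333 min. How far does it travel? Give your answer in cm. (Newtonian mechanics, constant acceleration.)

v₀ = 0.0 mph × 0.44704 = 0.0 m/s
a = 19.69 ft/s² × 0.3048 = 6.00151 m/s²
t = 0.1333 min × 60.0 = 7.998 s
d = v₀ × t + ½ × a × t² = 0.0 × 7.998 + 0.5 × 6.00151 × 7.998² = 191.952 m
d = 191.952 m / 0.01 = 19200 cm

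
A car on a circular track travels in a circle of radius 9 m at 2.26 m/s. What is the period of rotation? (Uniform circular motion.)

T = 2πr/v = 2π×9/2.26 = 25.02 s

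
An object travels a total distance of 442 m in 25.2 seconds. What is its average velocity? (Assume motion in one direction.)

v_avg = Δd / Δt = 442 / 25.2 = 17.54 m/s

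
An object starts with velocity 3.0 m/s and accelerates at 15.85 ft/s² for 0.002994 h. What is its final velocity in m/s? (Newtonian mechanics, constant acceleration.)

a = 15.85 ft/s² × 0.3048 = 4.83108 m/s²
t = 0.002994 h × 3600.0 = 10.7784 s
v = v₀ + a × t = 3.0 + 4.83108 × 10.7784 = 55.07 m/s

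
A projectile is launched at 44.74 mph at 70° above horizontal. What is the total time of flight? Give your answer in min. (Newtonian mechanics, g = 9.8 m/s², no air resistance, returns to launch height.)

v₀ = 44.74 mph × 0.44704 = 20.0006 m/s
T = 2 × v₀ × sin(θ) / g = 2 × 20.0006 × sin(70°) / 9.8 = 2 × 20.0006 × 0.939693 / 9.8 = 3.8356 s
T = 3.8356 s / 60.0 = 0.06393 min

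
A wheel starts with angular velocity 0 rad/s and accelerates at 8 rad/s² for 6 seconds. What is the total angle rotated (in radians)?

θ = ω₀t + ½αt² = 0×6 + ½×8×6² = 144.0 rad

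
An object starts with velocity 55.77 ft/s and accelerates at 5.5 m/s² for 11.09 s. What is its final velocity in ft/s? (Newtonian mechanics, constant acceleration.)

v₀ = 55.77 ft/s × 0.3048 = 16.9987 m/s
v = v₀ + a × t = 16.9987 + 5.5 × 11.09 = 77.9937 m/s
v = 77.9937 m/s / 0.3048 = 255.9 ft/s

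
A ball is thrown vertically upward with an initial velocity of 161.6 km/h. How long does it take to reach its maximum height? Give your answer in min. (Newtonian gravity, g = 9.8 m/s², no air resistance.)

v₀ = 161.6 km/h × 0.2777777777777778 = 44.8889 m/s
t_up = v₀ / g = 44.8889 / 9.8 = 4.5805 s
t_up = 4.5805 s / 60.0 = 0.07634 min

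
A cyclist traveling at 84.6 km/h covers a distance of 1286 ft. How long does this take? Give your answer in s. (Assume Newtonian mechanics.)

d = 1286 ft × 0.3048 = 391.973 m
v = 84.6 km/h × 0.2777777777777778 = 23.5 m/s
t = d / v = 391.973 / 23.5 = 16.68 s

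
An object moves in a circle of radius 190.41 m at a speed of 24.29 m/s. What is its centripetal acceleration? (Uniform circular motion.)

a_c = v²/r = 24.29²/190.41 = 590.0041/190.41 = 3.1 m/s²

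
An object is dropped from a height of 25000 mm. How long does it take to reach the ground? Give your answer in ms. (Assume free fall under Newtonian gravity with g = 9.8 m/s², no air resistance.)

h = 25000 mm × 0.001 = 25.0 m
t = √(2h/g) = √(2 × 25.0 / 9.8) = 2.25877 s
t = 2.25877 s / 0.001 = 2259 ms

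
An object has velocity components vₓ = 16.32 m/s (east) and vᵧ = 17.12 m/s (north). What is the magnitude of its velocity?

|v| = √(vₓ² + vᵧ²) = √(16.32² + 17.12²) = √(559.4368) = 23.65 m/s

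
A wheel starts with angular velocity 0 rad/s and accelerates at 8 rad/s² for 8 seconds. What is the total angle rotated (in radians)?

θ = ω₀t + ½αt² = 0×8 + ½×8×8² = 256.0 rad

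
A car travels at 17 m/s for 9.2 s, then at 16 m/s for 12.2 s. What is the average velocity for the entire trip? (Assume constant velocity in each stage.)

d₁ = v₁t₁ = 17 × 9.2 = 156.4 m
d₂ = v₂t₂ = 16 × 12.2 = 195.2 m
d_total = 351.6 m, t_total = 21.4 s
v_avg = d_total/t_total = 351.6/21.4 = 16.43 m/s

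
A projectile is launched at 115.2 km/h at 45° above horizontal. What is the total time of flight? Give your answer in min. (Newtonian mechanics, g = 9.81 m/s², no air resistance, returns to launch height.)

v₀ = 115.2 km/h × 0.2777777777777778 = 32.0 m/s
T = 2 × v₀ × sin(θ) / g = 2 × 32.0 × sin(45°) / 9.81 = 2 × 32.0 × 0.707107 / 9.81 = 4.61313 s
T = 4.61313 s / 60.0 = 0.07689 min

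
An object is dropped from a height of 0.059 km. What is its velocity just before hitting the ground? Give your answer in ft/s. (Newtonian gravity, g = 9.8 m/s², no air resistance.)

h = 0.059 km × 1000.0 = 59.0 m
v = √(2gh) = √(2 × 9.8 × 59.0) = 34.0059 m/s
v = 34.0059 m/s / 0.3048 = 111.6 ft/s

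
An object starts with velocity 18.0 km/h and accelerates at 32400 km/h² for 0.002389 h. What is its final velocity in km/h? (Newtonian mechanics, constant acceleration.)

v₀ = 18.0 km/h × 0.2777777777777778 = 5.0 m/s
a = 32400 km/h² × 7.716049382716049e-05 = 2.5 m/s²
t = 0.002389 h × 3600.0 = 8.6004 s
v = v₀ + a × t = 5.0 + 2.5 × 8.6004 = 26.501 m/s
v = 26.501 m/s / 0.2777777777777778 = 95.4 km/h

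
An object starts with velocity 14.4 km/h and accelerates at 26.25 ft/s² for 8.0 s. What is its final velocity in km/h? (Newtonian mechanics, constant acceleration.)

v₀ = 14.4 km/h × 0.2777777777777778 = 4.0 m/s
a = 26.25 ft/s² × 0.3048 = 8.001 m/s²
v = v₀ + a × t = 4.0 + 8.001 × 8.0 = 68.008 m/s
v = 68.008 m/s / 0.2777777777777778 = 244.8 km/h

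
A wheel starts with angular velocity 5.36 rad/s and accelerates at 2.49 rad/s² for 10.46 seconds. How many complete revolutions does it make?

θ = ω₀t + ½αt² = 5.36×10.46 + ½×2.49×10.46² = 192.283042 rad
Total revolutions = θ/(2π) = 192.283042/(2π) = 30.6
Complete revolutions = ⌊30.6⌋ = 30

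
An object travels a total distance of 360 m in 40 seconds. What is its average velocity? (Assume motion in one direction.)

v_avg = Δd / Δt = 360 / 40 = 9.0 m/s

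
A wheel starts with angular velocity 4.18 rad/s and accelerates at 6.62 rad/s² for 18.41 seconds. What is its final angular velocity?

ω = ω₀ + αt = 4.18 + 6.62 × 18.41 = 126.05 rad/s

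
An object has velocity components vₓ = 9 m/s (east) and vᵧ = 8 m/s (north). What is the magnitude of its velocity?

|v| = √(vₓ² + vᵧ²) = √(9² + 8²) = √(145) = 12.04 m/s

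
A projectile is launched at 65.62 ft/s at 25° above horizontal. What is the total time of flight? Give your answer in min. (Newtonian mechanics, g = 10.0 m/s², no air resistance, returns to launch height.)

v₀ = 65.62 ft/s × 0.3048 = 20.001 m/s
T = 2 × v₀ × sin(θ) / g = 2 × 20.001 × sin(25°) / 10.0 = 2 × 20.001 × 0.422618 / 10.0 = 1.69056 s
T = 1.69056 s / 60.0 = 0.02818 min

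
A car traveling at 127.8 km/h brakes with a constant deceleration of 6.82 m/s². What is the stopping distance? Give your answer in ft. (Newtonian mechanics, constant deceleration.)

v₀ = 127.8 km/h × 0.2777777777777778 = 35.5 m/s
d = v₀² / (2a) = 35.5² / (2 × 6.82) = 1260.25 / 13.64 = 92.3937 m
d = 92.3937 m / 0.3048 = 303.1 ft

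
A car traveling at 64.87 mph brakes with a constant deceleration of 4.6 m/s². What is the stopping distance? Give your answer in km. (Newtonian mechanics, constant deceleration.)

v₀ = 64.87 mph × 0.44704 = 28.9995 m/s
d = v₀² / (2a) = 28.9995² / (2 × 4.6) = 840.971 / 9.2 = 91.4099 m
d = 91.4099 m / 1000.0 = 0.09141 km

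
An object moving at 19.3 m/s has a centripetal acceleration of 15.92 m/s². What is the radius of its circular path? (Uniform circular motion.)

r = v²/a_c = 19.3²/15.92 = 23.4 m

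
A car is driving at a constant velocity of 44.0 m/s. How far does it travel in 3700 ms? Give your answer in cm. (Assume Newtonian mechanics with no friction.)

t = 3700 ms × 0.001 = 3.7 s
d = v × t = 44.0 × 3.7 = 162.8 m
d = 162.8 m / 0.01 = 16280 cm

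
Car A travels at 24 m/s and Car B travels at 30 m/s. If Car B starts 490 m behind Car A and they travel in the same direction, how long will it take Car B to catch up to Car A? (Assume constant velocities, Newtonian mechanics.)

Relative speed: v_rel = 30 - 24 = 6 m/s
Time to catch: t = d₀/v_rel = 490/6 = 81.67 s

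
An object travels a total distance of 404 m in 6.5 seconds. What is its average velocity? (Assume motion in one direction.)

v_avg = Δd / Δt = 404 / 6.5 = 62.15 m/s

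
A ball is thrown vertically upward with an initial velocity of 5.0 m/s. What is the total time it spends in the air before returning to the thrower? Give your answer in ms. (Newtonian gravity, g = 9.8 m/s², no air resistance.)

t_total = 2 × v₀ / g = 2 × 5.0 / 9.8 = 1.02041 s
t_total = 1.02041 s / 0.001 = 1020 ms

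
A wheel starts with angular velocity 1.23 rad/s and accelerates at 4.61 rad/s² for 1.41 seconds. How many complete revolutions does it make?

θ = ω₀t + ½αt² = 1.23×1.41 + ½×4.61×1.41² = 6.3168705 rad
Total revolutions = θ/(2π) = 6.3168705/(2π) = 1.01
Complete revolutions = ⌊1.01⌋ = 1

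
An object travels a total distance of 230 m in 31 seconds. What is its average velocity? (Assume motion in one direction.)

v_avg = Δd / Δt = 230 / 31 = 7.42 m/s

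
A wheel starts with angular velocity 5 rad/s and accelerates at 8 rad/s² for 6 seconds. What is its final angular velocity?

ω = ω₀ + αt = 5 + 8 × 6 = 53 rad/s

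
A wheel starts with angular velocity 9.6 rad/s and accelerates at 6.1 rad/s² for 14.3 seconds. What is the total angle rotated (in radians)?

θ = ω₀t + ½αt² = 9.6×14.3 + ½×6.1×14.3² = 760.97 rad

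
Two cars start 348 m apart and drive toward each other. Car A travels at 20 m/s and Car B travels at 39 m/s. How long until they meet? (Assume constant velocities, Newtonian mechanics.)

Combined speed: v_combined = 20 + 39 = 59 m/s
Time to meet: t = d/v_combined = 348/59 = 5.9 s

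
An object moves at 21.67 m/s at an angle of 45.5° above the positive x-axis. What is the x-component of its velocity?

vₓ = v cos(θ) = 21.67 × cos(45.5°) = 15.19 m/s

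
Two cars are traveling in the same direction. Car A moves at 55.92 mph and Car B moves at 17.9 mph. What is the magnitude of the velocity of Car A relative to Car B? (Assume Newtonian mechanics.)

v_rel = |v_A - v_B| = |55.92 - 17.9| = 38.02 mph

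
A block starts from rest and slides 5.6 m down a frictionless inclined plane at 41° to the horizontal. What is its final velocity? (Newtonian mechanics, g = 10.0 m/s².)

a = g sin(θ) = 10.0 × sin(41°) = 6.5606 m/s²
v = √(2ad) = √(2 × 6.5606 × 5.6) = 8.57 m/s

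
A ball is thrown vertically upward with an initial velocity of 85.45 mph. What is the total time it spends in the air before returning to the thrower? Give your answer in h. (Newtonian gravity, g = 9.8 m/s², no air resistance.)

v₀ = 85.45 mph × 0.44704 = 38.1996 m/s
t_total = 2 × v₀ / g = 2 × 38.1996 / 9.8 = 7.79584 s
t_total = 7.79584 s / 3600.0 = 0.002166 h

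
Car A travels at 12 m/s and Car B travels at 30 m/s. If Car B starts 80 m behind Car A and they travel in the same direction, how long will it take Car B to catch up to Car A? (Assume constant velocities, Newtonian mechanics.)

Relative speed: v_rel = 30 - 12 = 18 m/s
Time to catch: t = d₀/v_rel = 80/18 = 4.44 s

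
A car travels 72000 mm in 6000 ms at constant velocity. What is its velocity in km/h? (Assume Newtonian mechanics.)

d = 72000 mm × 0.001 = 72.0 m
t = 6000 ms × 0.001 = 6.0 s
v = d / t = 72.0 / 6.0 = 12.0 m/s
v = 12.0 m/s / 0.2777777777777778 = 43.2 km/h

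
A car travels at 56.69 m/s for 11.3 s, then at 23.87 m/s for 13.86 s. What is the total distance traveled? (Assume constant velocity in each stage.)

d₁ = v₁t₁ = 56.69 × 11.3 = 640.597 m
d₂ = v₂t₂ = 23.87 × 13.86 = 330.8382 m
d_total = 640.597 + 330.8382 = 971.44 m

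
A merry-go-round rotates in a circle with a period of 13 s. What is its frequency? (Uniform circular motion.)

f = 1/T = 1/13 = 0.0769 Hz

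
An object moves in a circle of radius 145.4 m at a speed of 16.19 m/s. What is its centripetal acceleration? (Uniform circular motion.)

a_c = v²/r = 16.19²/145.4 = 262.1161/145.4 = 1.8 m/s²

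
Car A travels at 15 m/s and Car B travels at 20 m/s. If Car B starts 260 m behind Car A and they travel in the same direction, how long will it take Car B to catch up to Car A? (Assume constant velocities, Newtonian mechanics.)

Relative speed: v_rel = 20 - 15 = 5 m/s
Time to catch: t = d₀/v_rel = 260/5 = 52.0 s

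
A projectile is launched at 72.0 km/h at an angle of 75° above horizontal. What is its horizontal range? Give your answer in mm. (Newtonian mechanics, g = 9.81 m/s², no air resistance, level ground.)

v₀ = 72.0 km/h × 0.2777777777777778 = 20.0 m/s
R = v₀² × sin(2θ) / g = 20.0² × sin(2 × 75°) / 9.81 = 400.0 × 0.5 / 9.81 = 20.3874 m
R = 20.3874 m / 0.001 = 20390 mm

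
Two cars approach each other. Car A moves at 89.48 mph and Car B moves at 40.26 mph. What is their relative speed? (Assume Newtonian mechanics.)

v_rel = v_A + v_B = 89.48 + 40.26 = 129.74 mph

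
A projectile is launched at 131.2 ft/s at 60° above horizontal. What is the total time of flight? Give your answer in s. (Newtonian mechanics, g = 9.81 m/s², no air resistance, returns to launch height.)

v₀ = 131.2 ft/s × 0.3048 = 39.9898 m/s
T = 2 × v₀ × sin(θ) / g = 2 × 39.9898 × sin(60°) / 9.81 = 2 × 39.9898 × 0.866025 / 9.81 = 7.061 s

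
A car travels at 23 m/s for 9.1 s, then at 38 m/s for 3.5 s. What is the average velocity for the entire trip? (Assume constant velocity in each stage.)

d₁ = v₁t₁ = 23 × 9.1 = 209.3 m
d₂ = v₂t₂ = 38 × 3.5 = 133.0 m
d_total = 342.3 m, t_total = 12.6 s
v_avg = d_total/t_total = 342.3/12.6 = 27.17 m/s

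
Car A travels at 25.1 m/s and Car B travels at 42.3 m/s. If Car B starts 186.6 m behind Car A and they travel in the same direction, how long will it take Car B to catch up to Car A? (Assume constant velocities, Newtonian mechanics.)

Relative speed: v_rel = 42.3 - 25.1 = 17.2 m/s
Time to catch: t = d₀/v_rel = 186.6/17.2 = 10.85 s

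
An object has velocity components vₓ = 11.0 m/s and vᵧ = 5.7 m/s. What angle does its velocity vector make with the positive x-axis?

θ = arctan(vᵧ/vₓ) = arctan(5.7/11.0) = 27.39°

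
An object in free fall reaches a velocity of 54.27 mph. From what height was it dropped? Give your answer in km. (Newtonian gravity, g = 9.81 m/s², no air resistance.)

v = 54.27 mph × 0.44704 = 24.2609 m/s
h = v² / (2g) = 24.2609² / (2 × 9.81) = 29.9996 m
h = 29.9996 m / 1000.0 = 0.03 km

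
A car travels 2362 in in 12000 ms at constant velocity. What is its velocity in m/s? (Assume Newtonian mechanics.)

d = 2362 in × 0.0254 = 59.9948 m
t = 12000 ms × 0.001 = 12.0 s
v = d / t = 59.9948 / 12.0 = 5.0 m/s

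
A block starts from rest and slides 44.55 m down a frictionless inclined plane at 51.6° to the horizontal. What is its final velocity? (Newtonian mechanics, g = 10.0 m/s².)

a = g sin(θ) = 10.0 × sin(51.6°) = 7.8369 m/s²
v = √(2ad) = √(2 × 7.8369 × 44.55) = 26.42 m/s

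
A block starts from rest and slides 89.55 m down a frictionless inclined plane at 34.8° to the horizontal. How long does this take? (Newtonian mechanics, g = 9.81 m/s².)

a = g sin(θ) = 9.81 × sin(34.8°) = 5.5987 m/s²
t = √(2d/a) = √(2 × 89.55 / 5.5987) = 5.66 s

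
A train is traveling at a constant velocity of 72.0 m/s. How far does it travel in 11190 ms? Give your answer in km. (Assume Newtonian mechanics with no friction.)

t = 11190 ms × 0.001 = 11.19 s
d = v × t = 72.0 × 11.19 = 805.68 m
d = 805.68 m / 1000.0 = 0.8057 km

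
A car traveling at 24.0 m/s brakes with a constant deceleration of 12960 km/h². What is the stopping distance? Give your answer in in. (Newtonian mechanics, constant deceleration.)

a = 12960 km/h² × 7.716049382716049e-05 = 1.0 m/s²
d = v₀² / (2a) = 24.0² / (2 × 1.0) = 576.0 / 2.0 = 288.0 m
d = 288.0 m / 0.0254 = 11340 in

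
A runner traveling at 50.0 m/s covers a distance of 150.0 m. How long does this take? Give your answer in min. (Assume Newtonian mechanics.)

t = d / v = 150.0 / 50.0 = 3.0 s
t = 3.0 s / 60.0 = 0.05 min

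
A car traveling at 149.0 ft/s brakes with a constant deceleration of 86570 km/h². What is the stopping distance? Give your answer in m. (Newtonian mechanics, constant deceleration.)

v₀ = 149.0 ft/s × 0.3048 = 45.4152 m/s
a = 86570 km/h² × 7.716049382716049e-05 = 6.67978 m/s²
d = v₀² / (2a) = 45.4152² / (2 × 6.67978) = 2062.54 / 13.3596 = 154.4 m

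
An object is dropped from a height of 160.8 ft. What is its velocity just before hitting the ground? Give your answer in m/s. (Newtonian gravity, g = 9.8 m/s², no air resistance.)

h = 160.8 ft × 0.3048 = 49.0118 m
v = √(2gh) = √(2 × 9.8 × 49.0118) = 30.99 m/s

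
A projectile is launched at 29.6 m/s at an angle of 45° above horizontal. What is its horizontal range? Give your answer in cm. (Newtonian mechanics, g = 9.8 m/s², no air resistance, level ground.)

R = v₀² × sin(2θ) / g = 29.6² × sin(2 × 45°) / 9.8 = 876.16 × 1.0 / 9.8 = 89.4041 m
R = 89.4041 m / 0.01 = 8940 cm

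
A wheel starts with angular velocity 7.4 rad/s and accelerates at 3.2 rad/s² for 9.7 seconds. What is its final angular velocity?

ω = ω₀ + αt = 7.4 + 3.2 × 9.7 = 38.44 rad/s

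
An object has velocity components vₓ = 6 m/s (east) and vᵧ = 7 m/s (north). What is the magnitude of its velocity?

|v| = √(vₓ² + vᵧ²) = √(6² + 7²) = √(85) = 9.22 m/s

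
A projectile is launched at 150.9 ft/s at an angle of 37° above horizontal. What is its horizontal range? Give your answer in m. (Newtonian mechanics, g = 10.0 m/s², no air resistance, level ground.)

v₀ = 150.9 ft/s × 0.3048 = 45.9943 m/s
R = v₀² × sin(2θ) / g = 45.9943² × sin(2 × 37°) / 10.0 = 2115.48 × 0.961262 / 10.0 = 203.4 m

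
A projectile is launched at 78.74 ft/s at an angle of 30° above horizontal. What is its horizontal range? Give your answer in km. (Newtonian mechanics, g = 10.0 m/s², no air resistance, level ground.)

v₀ = 78.74 ft/s × 0.3048 = 24.0 m/s
R = v₀² × sin(2θ) / g = 24.0² × sin(2 × 30°) / 10.0 = 576.0 × 0.866025 / 10.0 = 49.883 m
R = 49.883 m / 1000.0 = 0.04988 km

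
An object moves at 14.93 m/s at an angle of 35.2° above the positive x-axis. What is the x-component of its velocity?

vₓ = v cos(θ) = 14.93 × cos(35.2°) = 12.2 m/s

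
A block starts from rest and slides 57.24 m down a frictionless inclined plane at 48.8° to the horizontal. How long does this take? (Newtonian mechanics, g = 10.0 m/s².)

a = g sin(θ) = 10.0 × sin(48.8°) = 7.5241 m/s²
t = √(2d/a) = √(2 × 57.24 / 7.5241) = 3.9 s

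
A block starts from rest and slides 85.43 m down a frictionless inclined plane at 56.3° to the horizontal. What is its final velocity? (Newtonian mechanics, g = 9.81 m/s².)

a = g sin(θ) = 9.81 × sin(56.3°) = 8.1615 m/s²
v = √(2ad) = √(2 × 8.1615 × 85.43) = 37.34 m/s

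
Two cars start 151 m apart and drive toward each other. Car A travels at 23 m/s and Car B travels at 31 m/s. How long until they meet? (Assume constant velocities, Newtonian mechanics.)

Combined speed: v_combined = 23 + 31 = 54 m/s
Time to meet: t = d/v_combined = 151/54 = 2.8 s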